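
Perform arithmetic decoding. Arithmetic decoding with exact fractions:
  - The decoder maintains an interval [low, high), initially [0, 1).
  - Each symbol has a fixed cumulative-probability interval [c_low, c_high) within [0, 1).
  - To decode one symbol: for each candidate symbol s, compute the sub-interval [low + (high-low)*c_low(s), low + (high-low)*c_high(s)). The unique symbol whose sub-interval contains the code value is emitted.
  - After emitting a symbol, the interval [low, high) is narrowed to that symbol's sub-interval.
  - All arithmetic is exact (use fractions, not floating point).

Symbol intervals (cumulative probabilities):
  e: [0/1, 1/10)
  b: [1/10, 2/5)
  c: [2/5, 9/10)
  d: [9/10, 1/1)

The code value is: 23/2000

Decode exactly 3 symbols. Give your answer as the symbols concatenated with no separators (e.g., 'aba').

Step 1: interval [0/1, 1/1), width = 1/1 - 0/1 = 1/1
  'e': [0/1 + 1/1*0/1, 0/1 + 1/1*1/10) = [0/1, 1/10) <- contains code 23/2000
  'b': [0/1 + 1/1*1/10, 0/1 + 1/1*2/5) = [1/10, 2/5)
  'c': [0/1 + 1/1*2/5, 0/1 + 1/1*9/10) = [2/5, 9/10)
  'd': [0/1 + 1/1*9/10, 0/1 + 1/1*1/1) = [9/10, 1/1)
  emit 'e', narrow to [0/1, 1/10)
Step 2: interval [0/1, 1/10), width = 1/10 - 0/1 = 1/10
  'e': [0/1 + 1/10*0/1, 0/1 + 1/10*1/10) = [0/1, 1/100)
  'b': [0/1 + 1/10*1/10, 0/1 + 1/10*2/5) = [1/100, 1/25) <- contains code 23/2000
  'c': [0/1 + 1/10*2/5, 0/1 + 1/10*9/10) = [1/25, 9/100)
  'd': [0/1 + 1/10*9/10, 0/1 + 1/10*1/1) = [9/100, 1/10)
  emit 'b', narrow to [1/100, 1/25)
Step 3: interval [1/100, 1/25), width = 1/25 - 1/100 = 3/100
  'e': [1/100 + 3/100*0/1, 1/100 + 3/100*1/10) = [1/100, 13/1000) <- contains code 23/2000
  'b': [1/100 + 3/100*1/10, 1/100 + 3/100*2/5) = [13/1000, 11/500)
  'c': [1/100 + 3/100*2/5, 1/100 + 3/100*9/10) = [11/500, 37/1000)
  'd': [1/100 + 3/100*9/10, 1/100 + 3/100*1/1) = [37/1000, 1/25)
  emit 'e', narrow to [1/100, 13/1000)

Answer: ebe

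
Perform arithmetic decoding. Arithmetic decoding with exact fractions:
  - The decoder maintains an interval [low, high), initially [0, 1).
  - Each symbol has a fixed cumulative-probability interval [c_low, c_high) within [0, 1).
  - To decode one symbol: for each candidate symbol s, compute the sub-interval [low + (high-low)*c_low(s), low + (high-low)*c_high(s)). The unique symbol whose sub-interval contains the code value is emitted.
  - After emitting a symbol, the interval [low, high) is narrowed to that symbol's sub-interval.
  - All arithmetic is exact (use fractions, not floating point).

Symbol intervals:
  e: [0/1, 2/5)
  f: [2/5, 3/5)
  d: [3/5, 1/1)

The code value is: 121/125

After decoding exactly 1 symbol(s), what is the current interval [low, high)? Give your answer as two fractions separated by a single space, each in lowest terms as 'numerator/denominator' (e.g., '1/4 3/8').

Step 1: interval [0/1, 1/1), width = 1/1 - 0/1 = 1/1
  'e': [0/1 + 1/1*0/1, 0/1 + 1/1*2/5) = [0/1, 2/5)
  'f': [0/1 + 1/1*2/5, 0/1 + 1/1*3/5) = [2/5, 3/5)
  'd': [0/1 + 1/1*3/5, 0/1 + 1/1*1/1) = [3/5, 1/1) <- contains code 121/125
  emit 'd', narrow to [3/5, 1/1)

Answer: 3/5 1/1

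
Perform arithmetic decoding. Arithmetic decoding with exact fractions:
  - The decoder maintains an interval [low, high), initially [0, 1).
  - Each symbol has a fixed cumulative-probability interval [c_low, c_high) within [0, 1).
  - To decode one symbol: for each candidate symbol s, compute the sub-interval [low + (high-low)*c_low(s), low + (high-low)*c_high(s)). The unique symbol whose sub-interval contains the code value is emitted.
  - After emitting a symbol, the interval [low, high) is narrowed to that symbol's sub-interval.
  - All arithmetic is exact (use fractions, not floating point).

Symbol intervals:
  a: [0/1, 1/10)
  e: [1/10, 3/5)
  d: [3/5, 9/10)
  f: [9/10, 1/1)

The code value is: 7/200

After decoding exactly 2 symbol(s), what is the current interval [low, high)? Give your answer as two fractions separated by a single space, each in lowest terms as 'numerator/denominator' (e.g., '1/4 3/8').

Answer: 1/100 3/50

Derivation:
Step 1: interval [0/1, 1/1), width = 1/1 - 0/1 = 1/1
  'a': [0/1 + 1/1*0/1, 0/1 + 1/1*1/10) = [0/1, 1/10) <- contains code 7/200
  'e': [0/1 + 1/1*1/10, 0/1 + 1/1*3/5) = [1/10, 3/5)
  'd': [0/1 + 1/1*3/5, 0/1 + 1/1*9/10) = [3/5, 9/10)
  'f': [0/1 + 1/1*9/10, 0/1 + 1/1*1/1) = [9/10, 1/1)
  emit 'a', narrow to [0/1, 1/10)
Step 2: interval [0/1, 1/10), width = 1/10 - 0/1 = 1/10
  'a': [0/1 + 1/10*0/1, 0/1 + 1/10*1/10) = [0/1, 1/100)
  'e': [0/1 + 1/10*1/10, 0/1 + 1/10*3/5) = [1/100, 3/50) <- contains code 7/200
  'd': [0/1 + 1/10*3/5, 0/1 + 1/10*9/10) = [3/50, 9/100)
  'f': [0/1 + 1/10*9/10, 0/1 + 1/10*1/1) = [9/100, 1/10)
  emit 'e', narrow to [1/100, 3/50)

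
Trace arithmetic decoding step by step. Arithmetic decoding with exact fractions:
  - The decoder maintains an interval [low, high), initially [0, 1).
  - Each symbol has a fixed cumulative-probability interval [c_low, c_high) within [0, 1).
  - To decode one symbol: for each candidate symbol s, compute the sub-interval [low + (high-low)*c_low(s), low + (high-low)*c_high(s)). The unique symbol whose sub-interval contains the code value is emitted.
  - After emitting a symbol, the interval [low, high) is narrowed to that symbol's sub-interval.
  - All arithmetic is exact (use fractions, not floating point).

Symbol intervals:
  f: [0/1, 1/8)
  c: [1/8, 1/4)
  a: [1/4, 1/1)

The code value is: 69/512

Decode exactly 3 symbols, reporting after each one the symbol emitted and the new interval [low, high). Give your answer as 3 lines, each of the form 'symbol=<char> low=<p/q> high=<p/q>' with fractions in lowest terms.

Answer: symbol=c low=1/8 high=1/4
symbol=f low=1/8 high=9/64
symbol=a low=33/256 high=9/64

Derivation:
Step 1: interval [0/1, 1/1), width = 1/1 - 0/1 = 1/1
  'f': [0/1 + 1/1*0/1, 0/1 + 1/1*1/8) = [0/1, 1/8)
  'c': [0/1 + 1/1*1/8, 0/1 + 1/1*1/4) = [1/8, 1/4) <- contains code 69/512
  'a': [0/1 + 1/1*1/4, 0/1 + 1/1*1/1) = [1/4, 1/1)
  emit 'c', narrow to [1/8, 1/4)
Step 2: interval [1/8, 1/4), width = 1/4 - 1/8 = 1/8
  'f': [1/8 + 1/8*0/1, 1/8 + 1/8*1/8) = [1/8, 9/64) <- contains code 69/512
  'c': [1/8 + 1/8*1/8, 1/8 + 1/8*1/4) = [9/64, 5/32)
  'a': [1/8 + 1/8*1/4, 1/8 + 1/8*1/1) = [5/32, 1/4)
  emit 'f', narrow to [1/8, 9/64)
Step 3: interval [1/8, 9/64), width = 9/64 - 1/8 = 1/64
  'f': [1/8 + 1/64*0/1, 1/8 + 1/64*1/8) = [1/8, 65/512)
  'c': [1/8 + 1/64*1/8, 1/8 + 1/64*1/4) = [65/512, 33/256)
  'a': [1/8 + 1/64*1/4, 1/8 + 1/64*1/1) = [33/256, 9/64) <- contains code 69/512
  emit 'a', narrow to [33/256, 9/64)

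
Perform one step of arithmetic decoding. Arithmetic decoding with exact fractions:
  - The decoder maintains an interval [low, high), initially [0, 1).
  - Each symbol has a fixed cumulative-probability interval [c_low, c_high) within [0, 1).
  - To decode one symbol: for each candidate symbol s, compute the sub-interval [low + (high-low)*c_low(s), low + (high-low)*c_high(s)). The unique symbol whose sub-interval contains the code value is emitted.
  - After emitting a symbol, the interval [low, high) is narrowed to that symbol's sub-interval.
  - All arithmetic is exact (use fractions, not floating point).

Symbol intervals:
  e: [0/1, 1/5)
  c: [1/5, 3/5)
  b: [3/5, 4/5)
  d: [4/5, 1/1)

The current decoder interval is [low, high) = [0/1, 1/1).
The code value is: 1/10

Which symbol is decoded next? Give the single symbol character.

Interval width = high − low = 1/1 − 0/1 = 1/1
Scaled code = (code − low) / width = (1/10 − 0/1) / 1/1 = 1/10
  e: [0/1, 1/5) ← scaled code falls here ✓
  c: [1/5, 3/5) 
  b: [3/5, 4/5) 
  d: [4/5, 1/1) 

Answer: e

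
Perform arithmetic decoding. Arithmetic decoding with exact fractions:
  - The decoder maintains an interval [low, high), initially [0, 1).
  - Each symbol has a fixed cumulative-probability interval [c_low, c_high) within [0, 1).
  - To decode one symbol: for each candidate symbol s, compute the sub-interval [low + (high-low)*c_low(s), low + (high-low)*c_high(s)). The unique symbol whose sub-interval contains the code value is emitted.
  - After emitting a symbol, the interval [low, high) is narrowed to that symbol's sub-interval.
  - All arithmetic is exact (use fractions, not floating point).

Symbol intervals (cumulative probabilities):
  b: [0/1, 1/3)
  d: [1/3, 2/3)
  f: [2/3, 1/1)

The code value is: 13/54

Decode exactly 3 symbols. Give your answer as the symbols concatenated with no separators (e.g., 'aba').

Answer: bfb

Derivation:
Step 1: interval [0/1, 1/1), width = 1/1 - 0/1 = 1/1
  'b': [0/1 + 1/1*0/1, 0/1 + 1/1*1/3) = [0/1, 1/3) <- contains code 13/54
  'd': [0/1 + 1/1*1/3, 0/1 + 1/1*2/3) = [1/3, 2/3)
  'f': [0/1 + 1/1*2/3, 0/1 + 1/1*1/1) = [2/3, 1/1)
  emit 'b', narrow to [0/1, 1/3)
Step 2: interval [0/1, 1/3), width = 1/3 - 0/1 = 1/3
  'b': [0/1 + 1/3*0/1, 0/1 + 1/3*1/3) = [0/1, 1/9)
  'd': [0/1 + 1/3*1/3, 0/1 + 1/3*2/3) = [1/9, 2/9)
  'f': [0/1 + 1/3*2/3, 0/1 + 1/3*1/1) = [2/9, 1/3) <- contains code 13/54
  emit 'f', narrow to [2/9, 1/3)
Step 3: interval [2/9, 1/3), width = 1/3 - 2/9 = 1/9
  'b': [2/9 + 1/9*0/1, 2/9 + 1/9*1/3) = [2/9, 7/27) <- contains code 13/54
  'd': [2/9 + 1/9*1/3, 2/9 + 1/9*2/3) = [7/27, 8/27)
  'f': [2/9 + 1/9*2/3, 2/9 + 1/9*1/1) = [8/27, 1/3)
  emit 'b', narrow to [2/9, 7/27)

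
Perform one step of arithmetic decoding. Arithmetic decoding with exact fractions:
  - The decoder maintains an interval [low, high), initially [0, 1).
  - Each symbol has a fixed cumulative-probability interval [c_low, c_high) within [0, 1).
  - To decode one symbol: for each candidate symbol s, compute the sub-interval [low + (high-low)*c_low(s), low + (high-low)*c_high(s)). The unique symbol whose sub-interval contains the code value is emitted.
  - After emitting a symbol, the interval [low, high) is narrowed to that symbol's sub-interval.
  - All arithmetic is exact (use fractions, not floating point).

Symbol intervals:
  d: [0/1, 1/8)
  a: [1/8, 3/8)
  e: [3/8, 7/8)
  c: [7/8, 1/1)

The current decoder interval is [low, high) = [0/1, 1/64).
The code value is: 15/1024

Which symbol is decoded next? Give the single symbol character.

Interval width = high − low = 1/64 − 0/1 = 1/64
Scaled code = (code − low) / width = (15/1024 − 0/1) / 1/64 = 15/16
  d: [0/1, 1/8) 
  a: [1/8, 3/8) 
  e: [3/8, 7/8) 
  c: [7/8, 1/1) ← scaled code falls here ✓

Answer: c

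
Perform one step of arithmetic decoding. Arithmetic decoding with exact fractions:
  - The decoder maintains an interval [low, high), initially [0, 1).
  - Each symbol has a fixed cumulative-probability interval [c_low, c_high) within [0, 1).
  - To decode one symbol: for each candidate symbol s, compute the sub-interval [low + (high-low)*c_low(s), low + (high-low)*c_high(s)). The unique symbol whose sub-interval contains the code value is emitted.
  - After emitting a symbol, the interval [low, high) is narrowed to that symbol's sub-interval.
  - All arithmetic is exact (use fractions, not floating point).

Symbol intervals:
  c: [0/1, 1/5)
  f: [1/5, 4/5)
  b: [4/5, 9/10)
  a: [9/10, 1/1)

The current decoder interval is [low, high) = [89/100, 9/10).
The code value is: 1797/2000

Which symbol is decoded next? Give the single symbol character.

Answer: b

Derivation:
Interval width = high − low = 9/10 − 89/100 = 1/100
Scaled code = (code − low) / width = (1797/2000 − 89/100) / 1/100 = 17/20
  c: [0/1, 1/5) 
  f: [1/5, 4/5) 
  b: [4/5, 9/10) ← scaled code falls here ✓
  a: [9/10, 1/1) 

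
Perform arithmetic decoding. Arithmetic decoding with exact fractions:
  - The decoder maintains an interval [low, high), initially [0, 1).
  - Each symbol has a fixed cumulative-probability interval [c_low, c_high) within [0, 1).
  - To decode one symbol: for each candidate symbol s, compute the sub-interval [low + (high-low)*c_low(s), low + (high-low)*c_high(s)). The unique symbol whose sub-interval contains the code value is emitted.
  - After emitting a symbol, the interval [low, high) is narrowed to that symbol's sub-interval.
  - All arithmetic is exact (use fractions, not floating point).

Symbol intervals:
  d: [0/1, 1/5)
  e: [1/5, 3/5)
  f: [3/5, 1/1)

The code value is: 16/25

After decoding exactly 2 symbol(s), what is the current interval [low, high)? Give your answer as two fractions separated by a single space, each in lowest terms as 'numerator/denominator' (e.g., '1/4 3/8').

Answer: 3/5 17/25

Derivation:
Step 1: interval [0/1, 1/1), width = 1/1 - 0/1 = 1/1
  'd': [0/1 + 1/1*0/1, 0/1 + 1/1*1/5) = [0/1, 1/5)
  'e': [0/1 + 1/1*1/5, 0/1 + 1/1*3/5) = [1/5, 3/5)
  'f': [0/1 + 1/1*3/5, 0/1 + 1/1*1/1) = [3/5, 1/1) <- contains code 16/25
  emit 'f', narrow to [3/5, 1/1)
Step 2: interval [3/5, 1/1), width = 1/1 - 3/5 = 2/5
  'd': [3/5 + 2/5*0/1, 3/5 + 2/5*1/5) = [3/5, 17/25) <- contains code 16/25
  'e': [3/5 + 2/5*1/5, 3/5 + 2/5*3/5) = [17/25, 21/25)
  'f': [3/5 + 2/5*3/5, 3/5 + 2/5*1/1) = [21/25, 1/1)
  emit 'd', narrow to [3/5, 17/25)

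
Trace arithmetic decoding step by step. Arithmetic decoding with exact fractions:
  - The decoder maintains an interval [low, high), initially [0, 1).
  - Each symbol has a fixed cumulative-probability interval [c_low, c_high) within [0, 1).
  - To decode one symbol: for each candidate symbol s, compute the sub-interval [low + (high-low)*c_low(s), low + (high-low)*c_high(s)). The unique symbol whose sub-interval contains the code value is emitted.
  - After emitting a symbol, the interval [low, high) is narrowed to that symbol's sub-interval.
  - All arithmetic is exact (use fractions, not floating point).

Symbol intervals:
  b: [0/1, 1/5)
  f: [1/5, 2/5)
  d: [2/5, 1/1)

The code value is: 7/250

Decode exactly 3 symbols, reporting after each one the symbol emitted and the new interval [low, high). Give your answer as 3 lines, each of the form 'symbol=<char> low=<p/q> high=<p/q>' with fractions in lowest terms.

Step 1: interval [0/1, 1/1), width = 1/1 - 0/1 = 1/1
  'b': [0/1 + 1/1*0/1, 0/1 + 1/1*1/5) = [0/1, 1/5) <- contains code 7/250
  'f': [0/1 + 1/1*1/5, 0/1 + 1/1*2/5) = [1/5, 2/5)
  'd': [0/1 + 1/1*2/5, 0/1 + 1/1*1/1) = [2/5, 1/1)
  emit 'b', narrow to [0/1, 1/5)
Step 2: interval [0/1, 1/5), width = 1/5 - 0/1 = 1/5
  'b': [0/1 + 1/5*0/1, 0/1 + 1/5*1/5) = [0/1, 1/25) <- contains code 7/250
  'f': [0/1 + 1/5*1/5, 0/1 + 1/5*2/5) = [1/25, 2/25)
  'd': [0/1 + 1/5*2/5, 0/1 + 1/5*1/1) = [2/25, 1/5)
  emit 'b', narrow to [0/1, 1/25)
Step 3: interval [0/1, 1/25), width = 1/25 - 0/1 = 1/25
  'b': [0/1 + 1/25*0/1, 0/1 + 1/25*1/5) = [0/1, 1/125)
  'f': [0/1 + 1/25*1/5, 0/1 + 1/25*2/5) = [1/125, 2/125)
  'd': [0/1 + 1/25*2/5, 0/1 + 1/25*1/1) = [2/125, 1/25) <- contains code 7/250
  emit 'd', narrow to [2/125, 1/25)

Answer: symbol=b low=0/1 high=1/5
symbol=b low=0/1 high=1/25
symbol=d low=2/125 high=1/25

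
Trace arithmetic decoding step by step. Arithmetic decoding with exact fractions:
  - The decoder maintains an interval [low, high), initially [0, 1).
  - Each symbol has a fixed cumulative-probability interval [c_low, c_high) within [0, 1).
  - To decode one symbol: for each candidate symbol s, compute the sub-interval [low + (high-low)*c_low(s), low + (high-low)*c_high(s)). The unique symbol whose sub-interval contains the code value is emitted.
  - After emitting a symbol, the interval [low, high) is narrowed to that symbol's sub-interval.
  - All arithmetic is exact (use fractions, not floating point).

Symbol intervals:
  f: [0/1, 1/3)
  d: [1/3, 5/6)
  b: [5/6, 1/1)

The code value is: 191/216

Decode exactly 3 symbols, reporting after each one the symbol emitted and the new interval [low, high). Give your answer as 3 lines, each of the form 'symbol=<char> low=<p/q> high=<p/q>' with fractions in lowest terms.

Answer: symbol=b low=5/6 high=1/1
symbol=f low=5/6 high=8/9
symbol=b low=95/108 high=8/9

Derivation:
Step 1: interval [0/1, 1/1), width = 1/1 - 0/1 = 1/1
  'f': [0/1 + 1/1*0/1, 0/1 + 1/1*1/3) = [0/1, 1/3)
  'd': [0/1 + 1/1*1/3, 0/1 + 1/1*5/6) = [1/3, 5/6)
  'b': [0/1 + 1/1*5/6, 0/1 + 1/1*1/1) = [5/6, 1/1) <- contains code 191/216
  emit 'b', narrow to [5/6, 1/1)
Step 2: interval [5/6, 1/1), width = 1/1 - 5/6 = 1/6
  'f': [5/6 + 1/6*0/1, 5/6 + 1/6*1/3) = [5/6, 8/9) <- contains code 191/216
  'd': [5/6 + 1/6*1/3, 5/6 + 1/6*5/6) = [8/9, 35/36)
  'b': [5/6 + 1/6*5/6, 5/6 + 1/6*1/1) = [35/36, 1/1)
  emit 'f', narrow to [5/6, 8/9)
Step 3: interval [5/6, 8/9), width = 8/9 - 5/6 = 1/18
  'f': [5/6 + 1/18*0/1, 5/6 + 1/18*1/3) = [5/6, 23/27)
  'd': [5/6 + 1/18*1/3, 5/6 + 1/18*5/6) = [23/27, 95/108)
  'b': [5/6 + 1/18*5/6, 5/6 + 1/18*1/1) = [95/108, 8/9) <- contains code 191/216
  emit 'b', narrow to [95/108, 8/9)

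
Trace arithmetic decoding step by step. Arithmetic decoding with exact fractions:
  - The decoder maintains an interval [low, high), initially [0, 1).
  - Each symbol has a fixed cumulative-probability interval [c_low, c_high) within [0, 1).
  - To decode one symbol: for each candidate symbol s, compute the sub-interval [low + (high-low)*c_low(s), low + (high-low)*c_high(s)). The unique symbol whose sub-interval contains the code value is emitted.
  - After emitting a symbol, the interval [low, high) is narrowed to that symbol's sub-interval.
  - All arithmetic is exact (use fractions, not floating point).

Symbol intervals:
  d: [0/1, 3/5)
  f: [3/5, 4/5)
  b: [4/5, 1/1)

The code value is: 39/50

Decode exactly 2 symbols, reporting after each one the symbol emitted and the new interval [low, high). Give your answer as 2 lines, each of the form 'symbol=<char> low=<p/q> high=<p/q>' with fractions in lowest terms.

Step 1: interval [0/1, 1/1), width = 1/1 - 0/1 = 1/1
  'd': [0/1 + 1/1*0/1, 0/1 + 1/1*3/5) = [0/1, 3/5)
  'f': [0/1 + 1/1*3/5, 0/1 + 1/1*4/5) = [3/5, 4/5) <- contains code 39/50
  'b': [0/1 + 1/1*4/5, 0/1 + 1/1*1/1) = [4/5, 1/1)
  emit 'f', narrow to [3/5, 4/5)
Step 2: interval [3/5, 4/5), width = 4/5 - 3/5 = 1/5
  'd': [3/5 + 1/5*0/1, 3/5 + 1/5*3/5) = [3/5, 18/25)
  'f': [3/5 + 1/5*3/5, 3/5 + 1/5*4/5) = [18/25, 19/25)
  'b': [3/5 + 1/5*4/5, 3/5 + 1/5*1/1) = [19/25, 4/5) <- contains code 39/50
  emit 'b', narrow to [19/25, 4/5)

Answer: symbol=f low=3/5 high=4/5
symbol=b low=19/25 high=4/5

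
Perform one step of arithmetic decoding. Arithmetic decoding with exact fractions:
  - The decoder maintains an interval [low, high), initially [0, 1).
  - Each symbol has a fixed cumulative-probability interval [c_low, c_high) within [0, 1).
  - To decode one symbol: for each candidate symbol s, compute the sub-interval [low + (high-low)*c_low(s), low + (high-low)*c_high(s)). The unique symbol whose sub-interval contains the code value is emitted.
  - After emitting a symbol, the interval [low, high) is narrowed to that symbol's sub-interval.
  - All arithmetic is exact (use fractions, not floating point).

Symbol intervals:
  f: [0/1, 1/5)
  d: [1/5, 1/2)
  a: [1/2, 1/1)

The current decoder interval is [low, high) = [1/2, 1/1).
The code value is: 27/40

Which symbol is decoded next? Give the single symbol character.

Answer: d

Derivation:
Interval width = high − low = 1/1 − 1/2 = 1/2
Scaled code = (code − low) / width = (27/40 − 1/2) / 1/2 = 7/20
  f: [0/1, 1/5) 
  d: [1/5, 1/2) ← scaled code falls here ✓
  a: [1/2, 1/1) 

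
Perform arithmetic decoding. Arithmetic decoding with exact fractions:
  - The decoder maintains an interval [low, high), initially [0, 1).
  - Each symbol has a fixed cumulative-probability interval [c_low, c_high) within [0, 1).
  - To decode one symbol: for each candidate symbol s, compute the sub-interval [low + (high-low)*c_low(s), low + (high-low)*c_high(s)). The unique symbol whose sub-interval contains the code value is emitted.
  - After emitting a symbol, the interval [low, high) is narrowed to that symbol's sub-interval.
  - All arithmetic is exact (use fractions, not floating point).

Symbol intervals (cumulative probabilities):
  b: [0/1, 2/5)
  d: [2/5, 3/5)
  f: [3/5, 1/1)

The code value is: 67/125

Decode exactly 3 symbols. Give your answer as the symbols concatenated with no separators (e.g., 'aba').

Step 1: interval [0/1, 1/1), width = 1/1 - 0/1 = 1/1
  'b': [0/1 + 1/1*0/1, 0/1 + 1/1*2/5) = [0/1, 2/5)
  'd': [0/1 + 1/1*2/5, 0/1 + 1/1*3/5) = [2/5, 3/5) <- contains code 67/125
  'f': [0/1 + 1/1*3/5, 0/1 + 1/1*1/1) = [3/5, 1/1)
  emit 'd', narrow to [2/5, 3/5)
Step 2: interval [2/5, 3/5), width = 3/5 - 2/5 = 1/5
  'b': [2/5 + 1/5*0/1, 2/5 + 1/5*2/5) = [2/5, 12/25)
  'd': [2/5 + 1/5*2/5, 2/5 + 1/5*3/5) = [12/25, 13/25)
  'f': [2/5 + 1/5*3/5, 2/5 + 1/5*1/1) = [13/25, 3/5) <- contains code 67/125
  emit 'f', narrow to [13/25, 3/5)
Step 3: interval [13/25, 3/5), width = 3/5 - 13/25 = 2/25
  'b': [13/25 + 2/25*0/1, 13/25 + 2/25*2/5) = [13/25, 69/125) <- contains code 67/125
  'd': [13/25 + 2/25*2/5, 13/25 + 2/25*3/5) = [69/125, 71/125)
  'f': [13/25 + 2/25*3/5, 13/25 + 2/25*1/1) = [71/125, 3/5)
  emit 'b', narrow to [13/25, 69/125)

Answer: dfb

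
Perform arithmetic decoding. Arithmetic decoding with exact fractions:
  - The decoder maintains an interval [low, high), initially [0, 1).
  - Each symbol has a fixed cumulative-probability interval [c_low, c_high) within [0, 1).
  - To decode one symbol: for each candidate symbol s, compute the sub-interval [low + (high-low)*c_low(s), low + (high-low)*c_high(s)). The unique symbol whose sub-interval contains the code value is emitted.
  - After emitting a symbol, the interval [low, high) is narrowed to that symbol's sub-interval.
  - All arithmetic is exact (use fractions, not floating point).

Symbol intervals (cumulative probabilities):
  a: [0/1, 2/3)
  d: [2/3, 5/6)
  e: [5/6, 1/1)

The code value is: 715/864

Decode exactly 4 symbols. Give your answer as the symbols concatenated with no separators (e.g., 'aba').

Answer: dedd

Derivation:
Step 1: interval [0/1, 1/1), width = 1/1 - 0/1 = 1/1
  'a': [0/1 + 1/1*0/1, 0/1 + 1/1*2/3) = [0/1, 2/3)
  'd': [0/1 + 1/1*2/3, 0/1 + 1/1*5/6) = [2/3, 5/6) <- contains code 715/864
  'e': [0/1 + 1/1*5/6, 0/1 + 1/1*1/1) = [5/6, 1/1)
  emit 'd', narrow to [2/3, 5/6)
Step 2: interval [2/3, 5/6), width = 5/6 - 2/3 = 1/6
  'a': [2/3 + 1/6*0/1, 2/3 + 1/6*2/3) = [2/3, 7/9)
  'd': [2/3 + 1/6*2/3, 2/3 + 1/6*5/6) = [7/9, 29/36)
  'e': [2/3 + 1/6*5/6, 2/3 + 1/6*1/1) = [29/36, 5/6) <- contains code 715/864
  emit 'e', narrow to [29/36, 5/6)
Step 3: interval [29/36, 5/6), width = 5/6 - 29/36 = 1/36
  'a': [29/36 + 1/36*0/1, 29/36 + 1/36*2/3) = [29/36, 89/108)
  'd': [29/36 + 1/36*2/3, 29/36 + 1/36*5/6) = [89/108, 179/216) <- contains code 715/864
  'e': [29/36 + 1/36*5/6, 29/36 + 1/36*1/1) = [179/216, 5/6)
  emit 'd', narrow to [89/108, 179/216)
Step 4: interval [89/108, 179/216), width = 179/216 - 89/108 = 1/216
  'a': [89/108 + 1/216*0/1, 89/108 + 1/216*2/3) = [89/108, 67/81)
  'd': [89/108 + 1/216*2/3, 89/108 + 1/216*5/6) = [67/81, 1073/1296) <- contains code 715/864
  'e': [89/108 + 1/216*5/6, 89/108 + 1/216*1/1) = [1073/1296, 179/216)
  emit 'd', narrow to [67/81, 1073/1296)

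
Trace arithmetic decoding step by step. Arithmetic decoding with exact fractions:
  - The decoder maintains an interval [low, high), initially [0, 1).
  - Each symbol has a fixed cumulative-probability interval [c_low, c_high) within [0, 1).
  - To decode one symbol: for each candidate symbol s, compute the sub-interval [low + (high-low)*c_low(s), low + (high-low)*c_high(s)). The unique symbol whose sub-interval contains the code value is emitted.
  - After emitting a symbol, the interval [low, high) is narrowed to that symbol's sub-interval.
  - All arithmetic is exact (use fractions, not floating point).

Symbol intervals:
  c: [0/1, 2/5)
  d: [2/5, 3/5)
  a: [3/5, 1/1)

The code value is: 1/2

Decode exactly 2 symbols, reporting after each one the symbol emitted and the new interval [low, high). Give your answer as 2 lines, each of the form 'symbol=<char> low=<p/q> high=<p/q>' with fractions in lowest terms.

Step 1: interval [0/1, 1/1), width = 1/1 - 0/1 = 1/1
  'c': [0/1 + 1/1*0/1, 0/1 + 1/1*2/5) = [0/1, 2/5)
  'd': [0/1 + 1/1*2/5, 0/1 + 1/1*3/5) = [2/5, 3/5) <- contains code 1/2
  'a': [0/1 + 1/1*3/5, 0/1 + 1/1*1/1) = [3/5, 1/1)
  emit 'd', narrow to [2/5, 3/5)
Step 2: interval [2/5, 3/5), width = 3/5 - 2/5 = 1/5
  'c': [2/5 + 1/5*0/1, 2/5 + 1/5*2/5) = [2/5, 12/25)
  'd': [2/5 + 1/5*2/5, 2/5 + 1/5*3/5) = [12/25, 13/25) <- contains code 1/2
  'a': [2/5 + 1/5*3/5, 2/5 + 1/5*1/1) = [13/25, 3/5)
  emit 'd', narrow to [12/25, 13/25)

Answer: symbol=d low=2/5 high=3/5
symbol=d low=12/25 high=13/25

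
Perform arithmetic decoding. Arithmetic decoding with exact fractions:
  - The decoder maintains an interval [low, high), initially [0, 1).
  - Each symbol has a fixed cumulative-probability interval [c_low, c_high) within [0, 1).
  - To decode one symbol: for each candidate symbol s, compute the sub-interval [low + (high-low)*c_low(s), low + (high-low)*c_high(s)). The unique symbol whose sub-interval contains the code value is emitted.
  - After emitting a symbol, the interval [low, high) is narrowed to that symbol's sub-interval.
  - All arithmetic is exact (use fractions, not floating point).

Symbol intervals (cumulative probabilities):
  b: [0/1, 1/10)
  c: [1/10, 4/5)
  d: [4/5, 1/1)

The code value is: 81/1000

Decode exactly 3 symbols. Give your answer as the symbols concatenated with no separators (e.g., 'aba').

Step 1: interval [0/1, 1/1), width = 1/1 - 0/1 = 1/1
  'b': [0/1 + 1/1*0/1, 0/1 + 1/1*1/10) = [0/1, 1/10) <- contains code 81/1000
  'c': [0/1 + 1/1*1/10, 0/1 + 1/1*4/5) = [1/10, 4/5)
  'd': [0/1 + 1/1*4/5, 0/1 + 1/1*1/1) = [4/5, 1/1)
  emit 'b', narrow to [0/1, 1/10)
Step 2: interval [0/1, 1/10), width = 1/10 - 0/1 = 1/10
  'b': [0/1 + 1/10*0/1, 0/1 + 1/10*1/10) = [0/1, 1/100)
  'c': [0/1 + 1/10*1/10, 0/1 + 1/10*4/5) = [1/100, 2/25)
  'd': [0/1 + 1/10*4/5, 0/1 + 1/10*1/1) = [2/25, 1/10) <- contains code 81/1000
  emit 'd', narrow to [2/25, 1/10)
Step 3: interval [2/25, 1/10), width = 1/10 - 2/25 = 1/50
  'b': [2/25 + 1/50*0/1, 2/25 + 1/50*1/10) = [2/25, 41/500) <- contains code 81/1000
  'c': [2/25 + 1/50*1/10, 2/25 + 1/50*4/5) = [41/500, 12/125)
  'd': [2/25 + 1/50*4/5, 2/25 + 1/50*1/1) = [12/125, 1/10)
  emit 'b', narrow to [2/25, 41/500)

Answer: bdb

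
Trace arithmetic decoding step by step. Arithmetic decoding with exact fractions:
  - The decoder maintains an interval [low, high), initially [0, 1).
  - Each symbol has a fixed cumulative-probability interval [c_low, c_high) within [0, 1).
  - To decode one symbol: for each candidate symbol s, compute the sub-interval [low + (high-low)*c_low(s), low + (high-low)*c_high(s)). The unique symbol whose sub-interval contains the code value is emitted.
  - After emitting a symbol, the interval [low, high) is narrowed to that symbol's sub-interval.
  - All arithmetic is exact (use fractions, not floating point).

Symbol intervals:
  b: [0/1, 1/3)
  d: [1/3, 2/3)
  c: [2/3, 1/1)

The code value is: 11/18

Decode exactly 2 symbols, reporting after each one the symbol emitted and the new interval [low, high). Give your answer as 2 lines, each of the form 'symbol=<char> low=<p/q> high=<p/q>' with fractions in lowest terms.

Step 1: interval [0/1, 1/1), width = 1/1 - 0/1 = 1/1
  'b': [0/1 + 1/1*0/1, 0/1 + 1/1*1/3) = [0/1, 1/3)
  'd': [0/1 + 1/1*1/3, 0/1 + 1/1*2/3) = [1/3, 2/3) <- contains code 11/18
  'c': [0/1 + 1/1*2/3, 0/1 + 1/1*1/1) = [2/3, 1/1)
  emit 'd', narrow to [1/3, 2/3)
Step 2: interval [1/3, 2/3), width = 2/3 - 1/3 = 1/3
  'b': [1/3 + 1/3*0/1, 1/3 + 1/3*1/3) = [1/3, 4/9)
  'd': [1/3 + 1/3*1/3, 1/3 + 1/3*2/3) = [4/9, 5/9)
  'c': [1/3 + 1/3*2/3, 1/3 + 1/3*1/1) = [5/9, 2/3) <- contains code 11/18
  emit 'c', narrow to [5/9, 2/3)

Answer: symbol=d low=1/3 high=2/3
symbol=c low=5/9 high=2/3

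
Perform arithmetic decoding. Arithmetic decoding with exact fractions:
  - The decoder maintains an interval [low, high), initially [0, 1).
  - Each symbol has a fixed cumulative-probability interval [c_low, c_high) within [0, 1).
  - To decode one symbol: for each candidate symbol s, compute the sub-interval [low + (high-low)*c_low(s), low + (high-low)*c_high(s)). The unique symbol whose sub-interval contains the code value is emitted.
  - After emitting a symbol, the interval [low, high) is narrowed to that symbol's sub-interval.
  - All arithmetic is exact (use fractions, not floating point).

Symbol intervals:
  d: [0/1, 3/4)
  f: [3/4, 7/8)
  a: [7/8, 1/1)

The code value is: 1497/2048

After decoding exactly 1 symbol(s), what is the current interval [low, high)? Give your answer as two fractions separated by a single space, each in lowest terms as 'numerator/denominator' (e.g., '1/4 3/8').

Step 1: interval [0/1, 1/1), width = 1/1 - 0/1 = 1/1
  'd': [0/1 + 1/1*0/1, 0/1 + 1/1*3/4) = [0/1, 3/4) <- contains code 1497/2048
  'f': [0/1 + 1/1*3/4, 0/1 + 1/1*7/8) = [3/4, 7/8)
  'a': [0/1 + 1/1*7/8, 0/1 + 1/1*1/1) = [7/8, 1/1)
  emit 'd', narrow to [0/1, 3/4)

Answer: 0/1 3/4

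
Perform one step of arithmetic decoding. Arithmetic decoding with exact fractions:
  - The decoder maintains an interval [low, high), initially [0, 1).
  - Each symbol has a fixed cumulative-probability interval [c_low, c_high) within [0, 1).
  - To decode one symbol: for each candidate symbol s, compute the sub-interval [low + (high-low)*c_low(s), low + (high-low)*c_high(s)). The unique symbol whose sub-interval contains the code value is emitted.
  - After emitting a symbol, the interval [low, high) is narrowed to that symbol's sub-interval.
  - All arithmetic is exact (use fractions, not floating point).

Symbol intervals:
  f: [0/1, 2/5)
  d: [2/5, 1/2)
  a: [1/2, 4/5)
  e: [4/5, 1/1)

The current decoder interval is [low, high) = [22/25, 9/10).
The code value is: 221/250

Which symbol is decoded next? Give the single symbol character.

Answer: f

Derivation:
Interval width = high − low = 9/10 − 22/25 = 1/50
Scaled code = (code − low) / width = (221/250 − 22/25) / 1/50 = 1/5
  f: [0/1, 2/5) ← scaled code falls here ✓
  d: [2/5, 1/2) 
  a: [1/2, 4/5) 
  e: [4/5, 1/1) 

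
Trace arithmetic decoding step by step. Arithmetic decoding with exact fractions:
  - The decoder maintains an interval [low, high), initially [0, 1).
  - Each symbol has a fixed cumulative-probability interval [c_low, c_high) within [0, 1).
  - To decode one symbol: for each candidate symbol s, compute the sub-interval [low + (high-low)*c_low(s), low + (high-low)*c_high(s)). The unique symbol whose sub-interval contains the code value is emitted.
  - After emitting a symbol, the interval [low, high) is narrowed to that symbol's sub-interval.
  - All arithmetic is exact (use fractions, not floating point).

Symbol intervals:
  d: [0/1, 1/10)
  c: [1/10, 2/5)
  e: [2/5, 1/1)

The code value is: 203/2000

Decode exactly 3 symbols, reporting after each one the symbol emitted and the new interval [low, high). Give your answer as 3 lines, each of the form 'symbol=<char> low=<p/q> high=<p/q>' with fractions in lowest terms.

Answer: symbol=c low=1/10 high=2/5
symbol=d low=1/10 high=13/100
symbol=d low=1/10 high=103/1000

Derivation:
Step 1: interval [0/1, 1/1), width = 1/1 - 0/1 = 1/1
  'd': [0/1 + 1/1*0/1, 0/1 + 1/1*1/10) = [0/1, 1/10)
  'c': [0/1 + 1/1*1/10, 0/1 + 1/1*2/5) = [1/10, 2/5) <- contains code 203/2000
  'e': [0/1 + 1/1*2/5, 0/1 + 1/1*1/1) = [2/5, 1/1)
  emit 'c', narrow to [1/10, 2/5)
Step 2: interval [1/10, 2/5), width = 2/5 - 1/10 = 3/10
  'd': [1/10 + 3/10*0/1, 1/10 + 3/10*1/10) = [1/10, 13/100) <- contains code 203/2000
  'c': [1/10 + 3/10*1/10, 1/10 + 3/10*2/5) = [13/100, 11/50)
  'e': [1/10 + 3/10*2/5, 1/10 + 3/10*1/1) = [11/50, 2/5)
  emit 'd', narrow to [1/10, 13/100)
Step 3: interval [1/10, 13/100), width = 13/100 - 1/10 = 3/100
  'd': [1/10 + 3/100*0/1, 1/10 + 3/100*1/10) = [1/10, 103/1000) <- contains code 203/2000
  'c': [1/10 + 3/100*1/10, 1/10 + 3/100*2/5) = [103/1000, 14/125)
  'e': [1/10 + 3/100*2/5, 1/10 + 3/100*1/1) = [14/125, 13/100)
  emit 'd', narrow to [1/10, 103/1000)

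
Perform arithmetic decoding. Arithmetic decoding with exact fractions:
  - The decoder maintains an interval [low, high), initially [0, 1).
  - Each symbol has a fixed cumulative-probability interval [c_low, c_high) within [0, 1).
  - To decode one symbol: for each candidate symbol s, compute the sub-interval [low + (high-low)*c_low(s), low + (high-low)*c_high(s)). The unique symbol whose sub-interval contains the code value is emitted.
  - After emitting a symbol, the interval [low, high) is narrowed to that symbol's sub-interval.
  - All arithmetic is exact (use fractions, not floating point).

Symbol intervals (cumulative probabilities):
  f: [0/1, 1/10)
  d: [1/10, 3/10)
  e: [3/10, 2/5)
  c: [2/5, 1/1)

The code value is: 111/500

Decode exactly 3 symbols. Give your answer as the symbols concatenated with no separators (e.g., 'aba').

Step 1: interval [0/1, 1/1), width = 1/1 - 0/1 = 1/1
  'f': [0/1 + 1/1*0/1, 0/1 + 1/1*1/10) = [0/1, 1/10)
  'd': [0/1 + 1/1*1/10, 0/1 + 1/1*3/10) = [1/10, 3/10) <- contains code 111/500
  'e': [0/1 + 1/1*3/10, 0/1 + 1/1*2/5) = [3/10, 2/5)
  'c': [0/1 + 1/1*2/5, 0/1 + 1/1*1/1) = [2/5, 1/1)
  emit 'd', narrow to [1/10, 3/10)
Step 2: interval [1/10, 3/10), width = 3/10 - 1/10 = 1/5
  'f': [1/10 + 1/5*0/1, 1/10 + 1/5*1/10) = [1/10, 3/25)
  'd': [1/10 + 1/5*1/10, 1/10 + 1/5*3/10) = [3/25, 4/25)
  'e': [1/10 + 1/5*3/10, 1/10 + 1/5*2/5) = [4/25, 9/50)
  'c': [1/10 + 1/5*2/5, 1/10 + 1/5*1/1) = [9/50, 3/10) <- contains code 111/500
  emit 'c', narrow to [9/50, 3/10)
Step 3: interval [9/50, 3/10), width = 3/10 - 9/50 = 3/25
  'f': [9/50 + 3/25*0/1, 9/50 + 3/25*1/10) = [9/50, 24/125)
  'd': [9/50 + 3/25*1/10, 9/50 + 3/25*3/10) = [24/125, 27/125)
  'e': [9/50 + 3/25*3/10, 9/50 + 3/25*2/5) = [27/125, 57/250) <- contains code 111/500
  'c': [9/50 + 3/25*2/5, 9/50 + 3/25*1/1) = [57/250, 3/10)
  emit 'e', narrow to [27/125, 57/250)

Answer: dce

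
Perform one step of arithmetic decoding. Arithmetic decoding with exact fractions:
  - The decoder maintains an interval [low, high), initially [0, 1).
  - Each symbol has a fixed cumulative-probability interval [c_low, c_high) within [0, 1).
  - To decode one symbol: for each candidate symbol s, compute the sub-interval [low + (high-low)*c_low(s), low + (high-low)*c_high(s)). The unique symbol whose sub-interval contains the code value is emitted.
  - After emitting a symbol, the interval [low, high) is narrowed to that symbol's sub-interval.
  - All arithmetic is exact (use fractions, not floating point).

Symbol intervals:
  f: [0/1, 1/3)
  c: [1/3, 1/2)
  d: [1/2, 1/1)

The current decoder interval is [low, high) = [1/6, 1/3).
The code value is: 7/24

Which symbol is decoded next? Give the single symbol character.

Interval width = high − low = 1/3 − 1/6 = 1/6
Scaled code = (code − low) / width = (7/24 − 1/6) / 1/6 = 3/4
  f: [0/1, 1/3) 
  c: [1/3, 1/2) 
  d: [1/2, 1/1) ← scaled code falls here ✓

Answer: d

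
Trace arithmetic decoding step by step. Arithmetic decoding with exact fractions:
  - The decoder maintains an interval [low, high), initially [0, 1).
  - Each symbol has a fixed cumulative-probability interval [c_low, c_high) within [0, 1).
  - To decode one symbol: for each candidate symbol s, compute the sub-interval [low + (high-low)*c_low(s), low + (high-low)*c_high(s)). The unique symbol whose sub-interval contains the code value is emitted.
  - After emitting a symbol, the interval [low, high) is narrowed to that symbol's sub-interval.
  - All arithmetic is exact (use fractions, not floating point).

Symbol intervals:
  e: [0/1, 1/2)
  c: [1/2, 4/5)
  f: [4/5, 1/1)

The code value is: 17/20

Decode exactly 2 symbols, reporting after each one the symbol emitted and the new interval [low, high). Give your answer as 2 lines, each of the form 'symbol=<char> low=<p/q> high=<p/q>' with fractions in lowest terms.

Answer: symbol=f low=4/5 high=1/1
symbol=e low=4/5 high=9/10

Derivation:
Step 1: interval [0/1, 1/1), width = 1/1 - 0/1 = 1/1
  'e': [0/1 + 1/1*0/1, 0/1 + 1/1*1/2) = [0/1, 1/2)
  'c': [0/1 + 1/1*1/2, 0/1 + 1/1*4/5) = [1/2, 4/5)
  'f': [0/1 + 1/1*4/5, 0/1 + 1/1*1/1) = [4/5, 1/1) <- contains code 17/20
  emit 'f', narrow to [4/5, 1/1)
Step 2: interval [4/5, 1/1), width = 1/1 - 4/5 = 1/5
  'e': [4/5 + 1/5*0/1, 4/5 + 1/5*1/2) = [4/5, 9/10) <- contains code 17/20
  'c': [4/5 + 1/5*1/2, 4/5 + 1/5*4/5) = [9/10, 24/25)
  'f': [4/5 + 1/5*4/5, 4/5 + 1/5*1/1) = [24/25, 1/1)
  emit 'e', narrow to [4/5, 9/10)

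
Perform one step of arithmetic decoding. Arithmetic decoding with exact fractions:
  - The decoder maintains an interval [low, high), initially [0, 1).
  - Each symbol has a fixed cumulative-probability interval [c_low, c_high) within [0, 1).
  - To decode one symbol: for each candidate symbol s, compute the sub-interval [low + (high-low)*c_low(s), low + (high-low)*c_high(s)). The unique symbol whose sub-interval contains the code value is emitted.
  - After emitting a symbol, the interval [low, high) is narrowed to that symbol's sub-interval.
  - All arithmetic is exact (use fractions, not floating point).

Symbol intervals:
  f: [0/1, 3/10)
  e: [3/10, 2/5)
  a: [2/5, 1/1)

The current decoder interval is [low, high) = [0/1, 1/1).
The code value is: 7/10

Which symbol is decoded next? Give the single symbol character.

Answer: a

Derivation:
Interval width = high − low = 1/1 − 0/1 = 1/1
Scaled code = (code − low) / width = (7/10 − 0/1) / 1/1 = 7/10
  f: [0/1, 3/10) 
  e: [3/10, 2/5) 
  a: [2/5, 1/1) ← scaled code falls here ✓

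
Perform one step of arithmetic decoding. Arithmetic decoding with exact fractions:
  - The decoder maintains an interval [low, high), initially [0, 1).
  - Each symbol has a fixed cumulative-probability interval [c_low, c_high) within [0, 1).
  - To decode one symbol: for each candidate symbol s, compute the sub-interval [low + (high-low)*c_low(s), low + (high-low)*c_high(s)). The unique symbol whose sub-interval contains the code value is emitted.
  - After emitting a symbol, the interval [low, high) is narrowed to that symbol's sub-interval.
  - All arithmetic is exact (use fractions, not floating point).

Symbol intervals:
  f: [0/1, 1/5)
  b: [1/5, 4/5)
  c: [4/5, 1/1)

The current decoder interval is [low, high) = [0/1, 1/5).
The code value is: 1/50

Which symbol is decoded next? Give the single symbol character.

Interval width = high − low = 1/5 − 0/1 = 1/5
Scaled code = (code − low) / width = (1/50 − 0/1) / 1/5 = 1/10
  f: [0/1, 1/5) ← scaled code falls here ✓
  b: [1/5, 4/5) 
  c: [4/5, 1/1) 

Answer: f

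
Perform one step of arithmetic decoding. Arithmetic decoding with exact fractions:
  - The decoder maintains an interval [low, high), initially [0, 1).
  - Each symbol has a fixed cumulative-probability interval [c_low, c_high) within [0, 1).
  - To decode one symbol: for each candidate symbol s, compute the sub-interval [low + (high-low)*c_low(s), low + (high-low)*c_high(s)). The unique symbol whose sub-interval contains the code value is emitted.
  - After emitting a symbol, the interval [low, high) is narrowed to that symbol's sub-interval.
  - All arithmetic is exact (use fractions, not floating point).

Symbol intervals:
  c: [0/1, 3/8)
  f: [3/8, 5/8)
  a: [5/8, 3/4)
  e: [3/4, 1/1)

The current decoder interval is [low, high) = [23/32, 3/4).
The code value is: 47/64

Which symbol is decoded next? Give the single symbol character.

Interval width = high − low = 3/4 − 23/32 = 1/32
Scaled code = (code − low) / width = (47/64 − 23/32) / 1/32 = 1/2
  c: [0/1, 3/8) 
  f: [3/8, 5/8) ← scaled code falls here ✓
  a: [5/8, 3/4) 
  e: [3/4, 1/1) 

Answer: f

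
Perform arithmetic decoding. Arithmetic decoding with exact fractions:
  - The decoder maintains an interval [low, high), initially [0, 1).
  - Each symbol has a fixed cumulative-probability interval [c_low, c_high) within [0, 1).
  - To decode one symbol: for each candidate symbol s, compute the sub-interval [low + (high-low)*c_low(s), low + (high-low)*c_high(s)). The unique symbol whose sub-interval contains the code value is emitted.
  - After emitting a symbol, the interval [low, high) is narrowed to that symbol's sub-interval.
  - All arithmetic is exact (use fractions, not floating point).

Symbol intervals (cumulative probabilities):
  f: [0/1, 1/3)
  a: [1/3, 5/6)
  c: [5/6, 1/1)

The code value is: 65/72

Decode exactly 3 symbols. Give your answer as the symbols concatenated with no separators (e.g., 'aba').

Answer: caf

Derivation:
Step 1: interval [0/1, 1/1), width = 1/1 - 0/1 = 1/1
  'f': [0/1 + 1/1*0/1, 0/1 + 1/1*1/3) = [0/1, 1/3)
  'a': [0/1 + 1/1*1/3, 0/1 + 1/1*5/6) = [1/3, 5/6)
  'c': [0/1 + 1/1*5/6, 0/1 + 1/1*1/1) = [5/6, 1/1) <- contains code 65/72
  emit 'c', narrow to [5/6, 1/1)
Step 2: interval [5/6, 1/1), width = 1/1 - 5/6 = 1/6
  'f': [5/6 + 1/6*0/1, 5/6 + 1/6*1/3) = [5/6, 8/9)
  'a': [5/6 + 1/6*1/3, 5/6 + 1/6*5/6) = [8/9, 35/36) <- contains code 65/72
  'c': [5/6 + 1/6*5/6, 5/6 + 1/6*1/1) = [35/36, 1/1)
  emit 'a', narrow to [8/9, 35/36)
Step 3: interval [8/9, 35/36), width = 35/36 - 8/9 = 1/12
  'f': [8/9 + 1/12*0/1, 8/9 + 1/12*1/3) = [8/9, 11/12) <- contains code 65/72
  'a': [8/9 + 1/12*1/3, 8/9 + 1/12*5/6) = [11/12, 23/24)
  'c': [8/9 + 1/12*5/6, 8/9 + 1/12*1/1) = [23/24, 35/36)
  emit 'f', narrow to [8/9, 11/12)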